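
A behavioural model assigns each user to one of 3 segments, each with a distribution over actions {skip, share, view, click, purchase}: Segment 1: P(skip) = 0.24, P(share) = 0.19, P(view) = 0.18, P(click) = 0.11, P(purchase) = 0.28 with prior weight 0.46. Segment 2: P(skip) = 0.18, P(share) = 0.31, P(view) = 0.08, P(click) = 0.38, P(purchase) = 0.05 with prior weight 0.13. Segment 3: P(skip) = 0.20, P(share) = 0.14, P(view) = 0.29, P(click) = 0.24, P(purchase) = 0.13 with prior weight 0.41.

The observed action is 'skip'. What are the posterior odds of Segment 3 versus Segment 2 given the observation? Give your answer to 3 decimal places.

3.504

Only the two components matter; the odds are (π_i f_i(x)) / (π_j f_j(x)).
Evaluate each component's likelihood at the observed value:
  f_1 = P(skip | comp) = 0.24
  f_2 = P(skip | comp) = 0.18
  f_3 = P(skip | comp) = 0.20
Odds = (0.41/0.13) × (0.2/0.18) = 3.15385 × 1.11111 ≈ 3.504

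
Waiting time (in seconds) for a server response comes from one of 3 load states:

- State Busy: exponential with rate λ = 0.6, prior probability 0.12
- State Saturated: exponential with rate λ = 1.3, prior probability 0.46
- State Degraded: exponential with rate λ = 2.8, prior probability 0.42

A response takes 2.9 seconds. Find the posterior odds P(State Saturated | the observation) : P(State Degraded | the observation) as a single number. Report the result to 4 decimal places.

Since P(k|x) ∝ π_k f_k(x), the posterior odds are π_i f_i(x) / (π_j f_j(x)).
Exponential densities:
  p_Busy = 0.6·e^(−0.6·2.9) = 0.6·e^(−1.7400) = 0.105312
  p_Saturated = 1.3·e^(−1.3·2.9) = 1.3·e^(−3.7700) = 0.0299677
  p_Degraded = 2.8·e^(−2.8·2.9) = 2.8·e^(−8.1200) = 0.00083308
0.0137851 / 0.000349894 ≈ 39.3981

39.3981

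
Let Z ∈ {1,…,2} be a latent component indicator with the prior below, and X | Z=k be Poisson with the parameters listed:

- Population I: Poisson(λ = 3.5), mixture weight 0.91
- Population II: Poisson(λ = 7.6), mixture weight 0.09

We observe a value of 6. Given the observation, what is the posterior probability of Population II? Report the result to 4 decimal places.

Apply Bayes' rule: the posterior for each component is proportional to its prior times its likelihood at x.
Component likelihoods at x = 6:
  L_I = 0.0770983
  L_II = 0.13394
Multiply by the mixture weights:
  π_I·L_I = 0.91 × 0.0770983 = 0.0701595
  π_II·L_II = 0.09 × 0.13394 = 0.0120546
Normaliser: 0.0701595 + 0.0120546 = 0.0822141
P(Population II | the observation) = 0.0120546 / 0.0822141 ≈ 0.1466

0.1466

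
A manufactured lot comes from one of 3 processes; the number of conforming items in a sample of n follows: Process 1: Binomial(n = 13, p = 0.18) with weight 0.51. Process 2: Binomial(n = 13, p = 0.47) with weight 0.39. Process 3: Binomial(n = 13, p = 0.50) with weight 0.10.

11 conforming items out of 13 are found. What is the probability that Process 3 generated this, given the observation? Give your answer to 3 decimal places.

0.311

Posterior ∝ prior × likelihood, so P(k | x) ∝ π_k f_k(x); normalise over all components.
Evaluate each component's likelihood at the observed value:
  p_1 = C(13,11)·0.18^11·0.82^2 = 78·6.42684e-09·0.6724 = 3.3707e-07
  p_2 = C(13,11)·0.47^11·0.53^2 = 78·0.000247216·0.2809 = 0.00541655
  p_3 = C(13,11)·0.50^11·0.50^2 = 78·0.000488281·0.25 = 0.00952148
Multiply by the mixture weights:
  π_1·p_1 = 0.51 × 3.3707e-07 = 1.71906e-07
  π_2·p_2 = 0.39 × 0.00541655 = 0.00211245
  π_3·p_3 = 0.10 × 0.00952148 = 0.000952148
Denominator: 1.71906e-07 + 0.00211245 + 0.000952148 = 0.00306477
So the posterior for Process 3 is 0.000952148 / 0.00306477 ≈ 0.311.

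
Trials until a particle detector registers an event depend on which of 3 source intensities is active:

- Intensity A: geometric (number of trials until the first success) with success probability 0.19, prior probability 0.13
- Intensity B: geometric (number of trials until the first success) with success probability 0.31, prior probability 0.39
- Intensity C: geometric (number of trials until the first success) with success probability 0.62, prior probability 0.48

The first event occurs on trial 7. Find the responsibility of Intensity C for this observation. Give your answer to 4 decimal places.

0.0428

Apply Bayes' rule: the posterior for each component is proportional to its prior times its likelihood at x.
Evaluate each component's likelihood at the observed value:
  L_A = 0.0536616
  L_B = 0.0334546
  L_C = 0.00186678
Unnormalised posteriors:
  π_A·L_A = 0.13 × 0.0536616 = 0.00697601
  π_B·L_B = 0.39 × 0.0334546 = 0.0130473
  π_C·L_C = 0.48 × 0.00186678 = 0.000896055
Sum: 0.00697601 + 0.0130473 + 0.000896055 = 0.0209194
Responsibility of Intensity C: 0.000896055 / 0.0209194 ≈ 0.0428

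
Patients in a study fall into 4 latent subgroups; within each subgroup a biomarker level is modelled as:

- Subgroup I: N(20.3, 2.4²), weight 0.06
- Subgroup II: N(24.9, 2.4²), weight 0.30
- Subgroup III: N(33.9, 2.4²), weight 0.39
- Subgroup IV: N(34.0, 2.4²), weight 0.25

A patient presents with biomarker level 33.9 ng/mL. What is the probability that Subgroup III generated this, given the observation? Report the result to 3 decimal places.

The responsibility of component k is π_k f_k(x) divided by Σ_j π_j f_j(x).
Normal densities:
  L_I = (1/(2.4·√(2π)))·exp(−(33.9−20.3)²/(2·2.4²)) = 0.166226·exp(-16.05556) = 1.76954e-08
  L_II = (1/(2.4·√(2π)))·exp(−(33.9−24.9)²/(2·2.4²)) = 0.166226·exp(-7.03125) = 0.000146915
  L_III = (1/(2.4·√(2π)))·exp(−(33.9−33.9)²/(2·2.4²)) = 0.166226·exp(-0.00000) = 0.166226
  L_IV = (1/(2.4·√(2π)))·exp(−(33.9−34.0)²/(2·2.4²)) = 0.166226·exp(-0.00087) = 0.166082
Prior × likelihood for each component:
  π_I·L_I = 0.06 × 1.76954e-08 = 1.06172e-09
  π_II·L_II = 0.30 × 0.000146915 = 4.40745e-05
  π_III·L_III = 0.39 × 0.166226 = 0.0648281
  π_IV·L_IV = 0.25 × 0.166082 = 0.0415204
Evidence: 1.06172e-09 + 4.40745e-05 + 0.0648281 + 0.0415204 = 0.106393
So the posterior for Subgroup III is 0.0648281 / 0.106393 ≈ 0.609.

0.609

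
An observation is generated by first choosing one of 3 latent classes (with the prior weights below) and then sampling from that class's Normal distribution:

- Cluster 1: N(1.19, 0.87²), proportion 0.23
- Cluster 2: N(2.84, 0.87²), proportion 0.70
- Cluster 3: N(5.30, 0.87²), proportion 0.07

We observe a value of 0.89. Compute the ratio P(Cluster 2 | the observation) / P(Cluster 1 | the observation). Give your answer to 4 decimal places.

0.2620

Only the two components matter; the odds are (w_i f_i(x)) / (w_j f_j(x)).
Component likelihoods at x = 0.89:
  L_1 = 0.432086
  L_2 = 0.0371955
  L_3 = 1.20759e-06
0.0260369 / 0.0993799 ≈ 0.2620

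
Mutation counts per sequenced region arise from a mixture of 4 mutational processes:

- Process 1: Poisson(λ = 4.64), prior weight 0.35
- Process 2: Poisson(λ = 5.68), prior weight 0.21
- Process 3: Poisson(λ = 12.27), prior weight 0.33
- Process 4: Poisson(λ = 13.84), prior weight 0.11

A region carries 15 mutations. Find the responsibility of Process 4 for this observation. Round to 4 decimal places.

Posterior ∝ prior × likelihood, so P(k | x) ∝ P(Z=k) f_k(x); normalise over all components.
Evaluate each component's likelihood at the observed value:
  f_1 = 7.34757e-05
  f_2 = 0.000539427
  f_3 = 0.077157
  f_4 = 0.0977026
Prior × likelihood for each component:
  P(Z=1)·f_1 = 0.35 × 7.34757e-05 = 2.57165e-05
  P(Z=2)·f_2 = 0.21 × 0.000539427 = 0.00011328
  P(Z=3)·f_3 = 0.33 × 0.077157 = 0.0254618
  P(Z=4)·f_4 = 0.11 × 0.0977026 = 0.0107473
Marginal: 2.57165e-05 + 0.00011328 + 0.0254618 + 0.0107473 = 0.0363481
So the posterior for Process 4 is 0.0107473 / 0.0363481 ≈ 0.2957.

0.2957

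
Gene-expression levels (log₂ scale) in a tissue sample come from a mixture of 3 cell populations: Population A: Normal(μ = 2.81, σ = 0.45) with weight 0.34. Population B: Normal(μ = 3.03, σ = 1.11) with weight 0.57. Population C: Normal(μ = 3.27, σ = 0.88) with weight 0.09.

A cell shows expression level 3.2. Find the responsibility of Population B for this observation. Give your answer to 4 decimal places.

Apply Bayes' rule: the posterior for each component is proportional to its prior times its likelihood at x.
Component likelihoods at x = 3.2:
  p_A = (1/(0.45·√(2π)))·exp(−(3.2−2.81)²/(2·0.45²)) = 0.886538·exp(-0.37556) = 0.60897
  p_B = (1/(1.11·√(2π)))·exp(−(3.2−3.03)²/(2·1.11²)) = 0.359407·exp(-0.01173) = 0.355217
  p_C = (1/(0.88·√(2π)))·exp(−(3.2−3.27)²/(2·0.88²)) = 0.453344·exp(-0.00316) = 0.451912
Prior × likelihood for each component:
  w_A·p_A = 0.34 × 0.60897 = 0.20705
  w_B·p_B = 0.57 × 0.355217 = 0.202474
  w_C·p_C = 0.09 × 0.451912 = 0.040672
Normaliser: 0.20705 + 0.202474 + 0.040672 = 0.450195
So the posterior for Population B is 0.202474 / 0.450195 ≈ 0.4497.

0.4497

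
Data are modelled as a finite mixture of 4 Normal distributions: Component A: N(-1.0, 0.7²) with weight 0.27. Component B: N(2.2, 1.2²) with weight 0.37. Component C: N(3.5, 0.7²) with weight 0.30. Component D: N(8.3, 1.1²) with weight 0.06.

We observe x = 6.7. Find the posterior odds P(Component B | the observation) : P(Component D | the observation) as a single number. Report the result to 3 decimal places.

0.014

The posterior odds equal the prior odds times the likelihood ratio: (π_i/π_j)·(f_i(x)/f_j(x)).
Normal densities:
  p_A = (1/(0.7·√(2π)))·exp(−(6.7−-1.0)²/(2·0.7²)) = 0.569918·exp(-60.50000) = 3.02688e-27
  p_B = (1/(1.2·√(2π)))·exp(−(6.7−2.2)²/(2·1.2²)) = 0.332452·exp(-7.03125) = 0.00029383
  p_C = (1/(0.7·√(2π)))·exp(−(6.7−3.5)²/(2·0.7²)) = 0.569918·exp(-10.44898) = 1.6515e-05
  p_D = (1/(1.1·√(2π)))·exp(−(6.7−8.3)²/(2·1.1²)) = 0.362675·exp(-1.05785) = 0.125921
0.000108717 / 0.00755526 ≈ 0.014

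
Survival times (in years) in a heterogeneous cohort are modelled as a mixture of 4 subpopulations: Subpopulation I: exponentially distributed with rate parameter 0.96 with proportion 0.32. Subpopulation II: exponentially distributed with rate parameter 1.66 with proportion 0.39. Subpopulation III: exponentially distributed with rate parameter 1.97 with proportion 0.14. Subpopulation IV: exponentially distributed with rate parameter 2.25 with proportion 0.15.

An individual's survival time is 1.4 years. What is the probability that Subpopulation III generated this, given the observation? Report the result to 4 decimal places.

0.0997

P(component k | x) = π_k·f_k(x) / marginal(x), where marginal(x) = Σ_j π_j·f_j(x).
Evaluate each component's likelihood at the observed value:
  p_I = 0.250368
  p_II = 0.162483
  p_III = 0.124934
  p_IV = 0.0964173
Unnormalised posteriors:
  π_I·p_I = 0.32 × 0.250368 = 0.0801179
  π_II·p_II = 0.39 × 0.162483 = 0.0633683
  π_III·p_III = 0.14 × 0.124934 = 0.0174908
  π_IV·p_IV = 0.15 × 0.0964173 = 0.0144626
Normaliser: 0.0801179 + 0.0633683 + 0.0174908 + 0.0144626 = 0.17544
P(Subpopulation III | the observation) = 0.0174908 / 0.17544 ≈ 0.0997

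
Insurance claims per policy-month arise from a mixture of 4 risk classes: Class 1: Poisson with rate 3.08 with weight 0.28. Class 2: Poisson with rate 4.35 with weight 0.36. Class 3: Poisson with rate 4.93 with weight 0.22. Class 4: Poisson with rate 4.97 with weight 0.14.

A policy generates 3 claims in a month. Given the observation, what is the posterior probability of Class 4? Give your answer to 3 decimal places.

0.112

Apply Bayes' rule: the posterior for each component is proportional to its prior times its likelihood at x.
Poisson probabilities:
  p_1 = 0.223807
  p_2 = 0.177066
  p_3 = 0.144317
  p_4 = 0.142061
Weight by the priors:
  w_1·p_1 = 0.28 × 0.223807 = 0.062666
  w_2·p_2 = 0.36 × 0.177066 = 0.0637438
  w_3·p_3 = 0.22 × 0.144317 = 0.0317498
  w_4·p_4 = 0.14 × 0.142061 = 0.0198885
Evidence: 0.062666 + 0.0637438 + 0.0317498 + 0.0198885 = 0.178048
So the posterior for Class 4 is 0.0198885 / 0.178048 ≈ 0.112.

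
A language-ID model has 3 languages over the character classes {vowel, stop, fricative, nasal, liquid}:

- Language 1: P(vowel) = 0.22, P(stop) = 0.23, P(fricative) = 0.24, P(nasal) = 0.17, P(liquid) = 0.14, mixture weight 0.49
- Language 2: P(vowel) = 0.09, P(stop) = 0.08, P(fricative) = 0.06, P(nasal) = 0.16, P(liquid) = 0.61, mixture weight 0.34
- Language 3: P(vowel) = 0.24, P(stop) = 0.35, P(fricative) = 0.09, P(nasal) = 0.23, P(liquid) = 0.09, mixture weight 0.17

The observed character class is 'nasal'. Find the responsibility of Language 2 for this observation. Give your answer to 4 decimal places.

0.3077

Apply Bayes' rule: the posterior for each component is proportional to its prior times its likelihood at x.
Categorical probabilities:
  L_1 = P(nasal | comp) = 0.17
  L_2 = P(nasal | comp) = 0.16
  L_3 = P(nasal | comp) = 0.23
Weight by the priors:
  P(Z=1)·L_1 = 0.49 × 0.17 = 0.0833
  P(Z=2)·L_2 = 0.34 × 0.16 = 0.0544
  P(Z=3)·L_3 = 0.17 × 0.23 = 0.0391
Marginal: 0.0833 + 0.0544 + 0.0391 = 0.1768
P(Language 2 | 'nasal') ≈ 0.3077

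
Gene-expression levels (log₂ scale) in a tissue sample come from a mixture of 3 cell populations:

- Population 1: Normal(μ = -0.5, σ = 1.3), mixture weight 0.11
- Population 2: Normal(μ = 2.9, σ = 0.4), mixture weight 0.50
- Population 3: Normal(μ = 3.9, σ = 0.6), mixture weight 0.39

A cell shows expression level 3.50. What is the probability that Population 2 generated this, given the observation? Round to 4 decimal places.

Posterior ∝ prior × likelihood, so P(k | x) ∝ π_k f_k(x); normalise over all components.
Evaluate each component's likelihood at the observed value:
  p_1 = 0.00269858
  p_2 = 0.323794
  p_3 = 0.532413
Prior × likelihood for each component:
  π_1·p_1 = 0.11 × 0.00269858 = 0.000296843
  π_2·p_2 = 0.50 × 0.323794 = 0.161897
  π_3·p_3 = 0.39 × 0.532413 = 0.207641
Denominator: 0.000296843 + 0.161897 + 0.207641 = 0.369835
So the posterior for Population 2 is 0.161897 / 0.369835 ≈ 0.4378.

0.4378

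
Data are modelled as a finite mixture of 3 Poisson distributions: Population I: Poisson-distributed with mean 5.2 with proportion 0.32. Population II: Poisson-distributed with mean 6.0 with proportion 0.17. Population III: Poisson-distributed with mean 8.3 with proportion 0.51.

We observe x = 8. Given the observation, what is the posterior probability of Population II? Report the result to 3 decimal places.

P(component k | x) = P(Z=k)·f_k(x) / marginal(x), where marginal(x) = Σ_j P(Z=j)·f_j(x).
Poisson probabilities:
  p_I = 0.0731434
  p_II = 0.103258
  p_III = 0.138823
Multiply by the mixture weights:
  P(Z=I)·p_I = 0.32 × 0.0731434 = 0.0234059
  P(Z=II)·p_II = 0.17 × 0.103258 = 0.0175538
  P(Z=III)·p_III = 0.51 × 0.138823 = 0.0707995
Normaliser: 0.0234059 + 0.0175538 + 0.0707995 = 0.111759
P(Population II | data) = 0.0175538 / 0.111759 ≈ 0.157

0.157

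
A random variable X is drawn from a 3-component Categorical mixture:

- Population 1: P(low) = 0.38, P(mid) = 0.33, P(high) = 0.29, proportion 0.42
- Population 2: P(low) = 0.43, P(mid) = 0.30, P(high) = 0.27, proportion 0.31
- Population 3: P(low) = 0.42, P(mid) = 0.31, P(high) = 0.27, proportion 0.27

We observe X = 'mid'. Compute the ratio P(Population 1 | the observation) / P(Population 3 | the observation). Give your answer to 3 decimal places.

1.656

Posterior odds = (π_i f_i(x)) / (π_j f_j(x)); the normalising sum cancels.
Categorical probabilities:
  L_1 = 0.33
  L_2 = 0.3
  L_3 = 0.31
Odds = (0.42/0.27) × (0.33/0.31) = 1.55556 × 1.06452 ≈ 1.656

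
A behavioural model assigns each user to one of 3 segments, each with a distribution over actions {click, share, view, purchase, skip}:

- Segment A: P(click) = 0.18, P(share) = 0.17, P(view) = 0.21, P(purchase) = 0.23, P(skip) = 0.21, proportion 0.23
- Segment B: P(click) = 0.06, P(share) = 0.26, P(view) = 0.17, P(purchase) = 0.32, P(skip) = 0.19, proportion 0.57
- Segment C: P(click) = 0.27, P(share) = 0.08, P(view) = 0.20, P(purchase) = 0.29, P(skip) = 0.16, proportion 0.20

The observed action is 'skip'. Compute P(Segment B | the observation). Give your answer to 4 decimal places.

The responsibility of component k is w_k f_k(x) divided by Σ_j w_j f_j(x).
Component likelihoods at x = 'skip':
  L_A = 0.21
  L_B = 0.19
  L_C = 0.16
Prior × likelihood for each component:
  w_A·L_A = 0.23 × 0.21 = 0.0483
  w_B·L_B = 0.57 × 0.19 = 0.1083
  w_C·L_C = 0.20 × 0.16 = 0.032
Sum: 0.0483 + 0.1083 + 0.032 = 0.1886
P(Segment B | 'skip') ≈ 0.5742

0.5742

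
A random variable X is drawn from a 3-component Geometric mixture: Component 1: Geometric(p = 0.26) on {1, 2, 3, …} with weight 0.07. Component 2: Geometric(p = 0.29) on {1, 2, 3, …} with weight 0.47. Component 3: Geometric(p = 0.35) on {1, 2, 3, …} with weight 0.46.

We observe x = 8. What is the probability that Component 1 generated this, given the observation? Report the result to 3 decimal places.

The responsibility of component k is π_k f_k(x) divided by Σ_j π_j f_j(x).
Component likelihoods at x = 8:
  L_1 = 0.26·(1−0.26)^7 = 0.26·0.121513 = 0.0315933
  L_2 = 0.29·(1−0.29)^7 = 0.29·0.0909512 = 0.0263758
  L_3 = 0.35·(1−0.35)^7 = 0.35·0.0490223 = 0.0171578
Unnormalised posteriors:
  π_1·L_1 = 0.07 × 0.0315933 = 0.00221153
  π_2·L_2 = 0.47 × 0.0263758 = 0.0123966
  π_3·L_3 = 0.46 × 0.0171578 = 0.00789259
Denominator: 0.00221153 + 0.0123966 + 0.00789259 = 0.0225008
Responsibility of Component 1: 0.00221153 / 0.0225008 ≈ 0.098

0.098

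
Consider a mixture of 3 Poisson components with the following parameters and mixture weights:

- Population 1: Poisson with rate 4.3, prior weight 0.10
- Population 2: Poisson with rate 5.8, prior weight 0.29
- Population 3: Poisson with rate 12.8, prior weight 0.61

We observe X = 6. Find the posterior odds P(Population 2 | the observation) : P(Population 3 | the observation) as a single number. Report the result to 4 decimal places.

4.5127

Since P(k|x) ∝ π_k f_k(x), the posterior odds are π_i f_i(x) / (π_j f_j(x)).
Poisson probabilities:
  L_1 = e^(−4.3)·4.3^6/6! = 0.119127
  L_2 = e^(−5.8)·5.8^6/6! = 0.160076
  L_3 = e^(−12.8)·12.8^6/6! = 0.0168639
Odds = (0.29/0.61) × (0.160076/0.0168639) = 0.47541 × 9.49226 ≈ 4.5127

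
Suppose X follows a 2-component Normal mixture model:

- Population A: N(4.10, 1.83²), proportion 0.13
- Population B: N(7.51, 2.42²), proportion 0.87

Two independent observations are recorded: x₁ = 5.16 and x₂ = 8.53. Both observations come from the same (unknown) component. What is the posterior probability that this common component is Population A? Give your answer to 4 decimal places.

0.0202

The responsibility of component k is P(Z=k) f_k(x) divided by Σ_j P(Z=j) f_j(x).
Since both observations come from the same component, the likelihood for component k is f_k(x₁)·f_k(x₂).
  p_A = [0.184333] × [0.01164] = 0.00214564
  p_B = [0.102879] × [0.150841] = 0.0155184
Prior × likelihood for each component:
  P(Z=A)·p_A = 0.13 × 0.00214564 = 0.000278933
  P(Z=B)·p_B = 0.87 × 0.0155184 = 0.013501
Sum: 0.000278933 + 0.013501 = 0.0137799
Responsibility of Population A: 0.000278933 / 0.0137799 ≈ 0.0202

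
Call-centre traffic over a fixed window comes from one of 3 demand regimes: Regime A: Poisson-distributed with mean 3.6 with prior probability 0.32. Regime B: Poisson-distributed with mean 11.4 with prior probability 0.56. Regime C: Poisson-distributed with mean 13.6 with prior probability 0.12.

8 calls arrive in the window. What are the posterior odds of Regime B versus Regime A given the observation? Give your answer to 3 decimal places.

The posterior odds equal the prior odds times the likelihood ratio: (w_i/w_j)·(f_i(x)/f_j(x)).
Component likelihoods at x = 8 calls:
  p_A = 0.0191179
  p_B = 0.0792066
  p_C = 0.0360069
Posterior odds = (w_B·p_B) / (w_A·p_A) = (0.56·0.0792066) / (0.32·0.0191179) = 0.0443557 / 0.00611772 ≈ 7.250

7.250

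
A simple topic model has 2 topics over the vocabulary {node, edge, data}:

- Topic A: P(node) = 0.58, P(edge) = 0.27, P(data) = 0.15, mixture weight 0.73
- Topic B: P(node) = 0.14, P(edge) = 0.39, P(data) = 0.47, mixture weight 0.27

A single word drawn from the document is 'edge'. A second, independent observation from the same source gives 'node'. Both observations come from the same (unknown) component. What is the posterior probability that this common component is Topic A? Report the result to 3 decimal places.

By Bayes' theorem, P(k | x) = P(Z=k) f_k(x) / Σ_j P(Z=j) f_j(x).
Since both observations come from the same component, the likelihood for component k is f_k(x₁)·f_k(x₂).
  L_A = [P(edge | comp) = 0.27] × [0.58] = 0.1566
  L_B = [P(edge | comp) = 0.39] × [0.14] = 0.0546
Multiply by the mixture weights:
  P(Z=A)·L_A = 0.73 × 0.1566 = 0.114318
  P(Z=B)·L_B = 0.27 × 0.0546 = 0.014742
Normaliser: 0.114318 + 0.014742 = 0.12906
P(Topic A | x) = 0.114318 / 0.12906 ≈ 0.886

0.886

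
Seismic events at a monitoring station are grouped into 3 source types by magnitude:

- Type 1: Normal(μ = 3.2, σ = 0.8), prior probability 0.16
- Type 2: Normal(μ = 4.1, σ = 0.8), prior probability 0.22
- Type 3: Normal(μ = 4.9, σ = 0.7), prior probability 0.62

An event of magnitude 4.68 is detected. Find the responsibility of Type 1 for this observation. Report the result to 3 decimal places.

Apply Bayes' rule: the posterior for each component is proportional to its prior times its likelihood at x.
Evaluate each component's likelihood at the observed value:
  p_1 = (1/(0.8·√(2π)))·exp(−(4.68−3.2)²/(2·0.8²)) = 0.498678·exp(-1.71125) = 0.0900811
  p_2 = (1/(0.8·√(2π)))·exp(−(4.68−4.1)²/(2·0.8²)) = 0.498678·exp(-0.26281) = 0.383426
  p_3 = (1/(0.7·√(2π)))·exp(−(4.68−4.9)²/(2·0.7²)) = 0.569918·exp(-0.04939) = 0.542454
Multiply by the mixture weights:
  P(Z=1)·p_1 = 0.16 × 0.0900811 = 0.014413
  P(Z=2)·p_2 = 0.22 × 0.383426 = 0.0843538
  P(Z=3)·p_3 = 0.62 × 0.542454 = 0.336322
Sum: 0.014413 + 0.0843538 + 0.336322 = 0.435088
Responsibility of Type 1: 0.014413 / 0.435088 ≈ 0.033

0.033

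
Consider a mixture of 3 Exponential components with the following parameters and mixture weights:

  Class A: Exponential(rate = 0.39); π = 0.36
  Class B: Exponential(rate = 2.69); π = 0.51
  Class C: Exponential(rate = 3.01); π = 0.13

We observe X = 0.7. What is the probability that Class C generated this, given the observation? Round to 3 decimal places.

0.131

The responsibility of component k is π_k f_k(x) divided by Σ_j π_j f_j(x).
Exponential densities:
  p_A = 0.39·e^(−0.39·0.7) = 0.39·e^(−0.2730) = 0.296826
  p_B = 2.69·e^(−2.69·0.7) = 2.69·e^(−1.8830) = 0.409238
  p_C = 3.01·e^(−3.01·0.7) = 3.01·e^(−2.1070) = 0.366023
Prior × likelihood for each component:
  π_A·p_A = 0.36 × 0.296826 = 0.106857
  π_B·p_B = 0.51 × 0.409238 = 0.208711
  π_C·p_C = 0.13 × 0.366023 = 0.047583
Marginal: 0.106857 + 0.208711 + 0.047583 = 0.363152
P(Class C | the observation) ≈ 0.131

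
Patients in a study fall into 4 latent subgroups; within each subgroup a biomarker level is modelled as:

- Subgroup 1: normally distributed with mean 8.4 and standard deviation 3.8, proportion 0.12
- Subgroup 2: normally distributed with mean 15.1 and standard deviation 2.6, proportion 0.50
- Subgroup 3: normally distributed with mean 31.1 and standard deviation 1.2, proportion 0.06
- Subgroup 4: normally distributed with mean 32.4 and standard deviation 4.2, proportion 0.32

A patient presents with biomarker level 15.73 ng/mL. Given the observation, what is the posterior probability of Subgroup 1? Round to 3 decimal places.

0.026

P(component k | x) = π_k·f_k(x) / marginal(x), where marginal(x) = Σ_j π_j·f_j(x).
Component likelihoods at x = 15.73 ng/mL:
  L_1 = (1/(3.8·√(2π)))·exp(−(15.73−8.4)²/(2·3.8²)) = 0.104985·exp(-1.86042) = 0.0163364
  L_2 = (1/(2.6·√(2π)))·exp(−(15.73−15.1)²/(2·2.6²)) = 0.153439·exp(-0.02936) = 0.149
  L_3 = (1/(1.2·√(2π)))·exp(−(15.73−31.1)²/(2·1.2²)) = 0.332452·exp(-82.02670) = 7.90651e-37
  L_4 = (1/(4.2·√(2π)))·exp(−(15.73−32.4)²/(2·4.2²)) = 0.094986·exp(-7.87667) = 3.60468e-05
Prior × likelihood for each component:
  π_1·L_1 = 0.12 × 0.0163364 = 0.00196037
  π_2·L_2 = 0.50 × 0.149 = 0.0745002
  π_3·L_3 = 0.06 × 7.90651e-37 = 4.74391e-38
  π_4·L_4 = 0.32 × 3.60468e-05 = 1.1535e-05
Denominator: 0.00196037 + 0.0745002 + 4.74391e-38 + 1.1535e-05 = 0.0764721
So the posterior for Subgroup 1 is 0.00196037 / 0.0764721 ≈ 0.026.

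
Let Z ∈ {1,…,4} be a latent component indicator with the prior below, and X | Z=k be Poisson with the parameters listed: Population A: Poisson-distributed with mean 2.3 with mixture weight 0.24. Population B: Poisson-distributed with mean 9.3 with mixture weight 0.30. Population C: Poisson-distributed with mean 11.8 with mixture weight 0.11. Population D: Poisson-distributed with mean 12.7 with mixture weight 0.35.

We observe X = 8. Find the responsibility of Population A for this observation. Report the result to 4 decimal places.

Apply Bayes' rule: the posterior for each component is proportional to its prior times its likelihood at x.
Component likelihoods at x = 8:
  L_A = 0.00194726
  L_B = 0.126883
  L_C = 0.0699617
  L_D = 0.0512117
Unnormalised posteriors:
  w_A·L_A = 0.24 × 0.00194726 = 0.000467343
  w_B·L_B = 0.30 × 0.126883 = 0.038065
  w_C·L_C = 0.11 × 0.0699617 = 0.00769579
  w_D·L_D = 0.35 × 0.0512117 = 0.0179241
Marginal: 0.000467343 + 0.038065 + 0.00769579 + 0.0179241 = 0.0641522
P(Population A | data) ≈ 0.0073

0.0073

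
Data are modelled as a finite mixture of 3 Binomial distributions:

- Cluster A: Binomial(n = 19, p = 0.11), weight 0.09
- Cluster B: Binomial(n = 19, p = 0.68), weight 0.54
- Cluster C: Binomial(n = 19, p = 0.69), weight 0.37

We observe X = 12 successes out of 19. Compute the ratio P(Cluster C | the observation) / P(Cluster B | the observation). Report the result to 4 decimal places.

0.6537

The posterior odds equal the prior odds times the likelihood ratio: (π_i/π_j)·(f_i(x)/f_j(x)).
Binomial probabilities:
  p_A = C(19,12)·0.11^12·0.89^7 = 50388·3.13843e-12·0.442313 = 6.9947e-08
  p_B = C(19,12)·0.68^12·0.32^7 = 50388·0.00977478·0.000343597 = 0.169233
  p_C = C(19,12)·0.69^12·0.31^7 = 50388·0.0116463·0.000275126 = 0.161454
Posterior odds = (π_C·p_C) / (π_B·p_B) = (0.37·0.161454) / (0.54·0.169233) = 0.0597379 / 0.0913856 ≈ 0.6537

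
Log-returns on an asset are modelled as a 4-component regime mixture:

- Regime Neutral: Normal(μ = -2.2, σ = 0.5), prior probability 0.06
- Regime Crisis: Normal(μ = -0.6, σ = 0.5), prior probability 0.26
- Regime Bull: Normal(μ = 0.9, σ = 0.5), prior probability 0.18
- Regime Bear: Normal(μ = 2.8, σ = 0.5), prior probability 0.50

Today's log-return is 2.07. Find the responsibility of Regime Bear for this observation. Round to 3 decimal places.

0.937

Posterior ∝ prior × likelihood, so P(k | x) ∝ π_k f_k(x); normalise over all components.
Evaluate each component's likelihood at the observed value:
  p_Neutral = 1.16157e-16
  p_Crisis = 5.12692e-07
  p_Bull = 0.0516332
  p_Bear = 0.274833
Weight by the priors:
  π_Neutral·p_Neutral = 0.06 × 1.16157e-16 = 6.9694e-18
  π_Crisis·p_Crisis = 0.26 × 5.12692e-07 = 1.333e-07
  π_Bull·p_Bull = 0.18 × 0.0516332 = 0.00929397
  π_Bear·p_Bear = 0.50 × 0.274833 = 0.137417
Normaliser: 6.9694e-18 + 1.333e-07 + 0.00929397 + 0.137417 = 0.146711
So the posterior for Regime Bear is 0.137417 / 0.146711 ≈ 0.937.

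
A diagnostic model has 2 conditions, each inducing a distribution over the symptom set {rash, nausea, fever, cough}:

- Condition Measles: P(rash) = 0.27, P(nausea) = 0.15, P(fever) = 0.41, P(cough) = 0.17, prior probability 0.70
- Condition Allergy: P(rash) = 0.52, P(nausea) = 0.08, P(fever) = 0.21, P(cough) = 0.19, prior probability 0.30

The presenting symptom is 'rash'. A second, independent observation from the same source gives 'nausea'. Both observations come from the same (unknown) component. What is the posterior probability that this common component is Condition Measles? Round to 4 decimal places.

0.6943

P(component k | x) = π_k·f_k(x) / marginal(x), where marginal(x) = Σ_j π_j·f_j(x).
Since both observations come from the same component, the likelihood for component k is f_k(x₁)·f_k(x₂).
  f_Measles = [P(rash | comp) = 0.27] × [0.15] = 0.0405
  f_Allergy = [P(rash | comp) = 0.52] × [0.08] = 0.0416
Unnormalised posteriors:
  π_Measles·f_Measles = 0.70 × 0.0405 = 0.02835
  π_Allergy·f_Allergy = 0.30 × 0.0416 = 0.01248
Denominator: 0.02835 + 0.01248 = 0.04083
P(Condition Measles | x₁,x₂) = 0.02835 / 0.04083 ≈ 0.6943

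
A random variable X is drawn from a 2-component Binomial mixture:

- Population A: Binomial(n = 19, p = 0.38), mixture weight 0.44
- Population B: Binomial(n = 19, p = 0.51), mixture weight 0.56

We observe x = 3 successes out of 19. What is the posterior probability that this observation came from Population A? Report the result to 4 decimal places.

0.9335

Posterior ∝ prior × likelihood, so P(k | x) ∝ P(Z=k) f_k(x); normalise over all components.
Component likelihoods at x = 3 successes out of 19:
  L_A = 0.0253479
  L_B = 0.00141962
Unnormalised posteriors:
  P(Z=A)·L_A = 0.44 × 0.0253479 = 0.0111531
  P(Z=B)·L_B = 0.56 × 0.00141962 = 0.000794986
Evidence: 0.0111531 + 0.000794986 = 0.0119481
So the posterior for Population A is 0.0111531 / 0.0119481 ≈ 0.9335.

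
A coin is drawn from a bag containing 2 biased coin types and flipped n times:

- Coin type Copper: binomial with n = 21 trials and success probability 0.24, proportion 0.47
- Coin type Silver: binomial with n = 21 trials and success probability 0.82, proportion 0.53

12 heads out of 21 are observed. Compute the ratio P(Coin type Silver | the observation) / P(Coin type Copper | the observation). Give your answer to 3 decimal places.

The posterior odds equal the prior odds times the likelihood ratio: (P(Z=i)/P(Z=j))·(f_i(x)/f_j(x)).
Evaluate each component's likelihood at the observed value:
  p_Copper = C(21,12)·0.24^12·0.76^9 = 293930·3.65203e-08·0.0845906 = 0.000908032
  p_Silver = C(21,12)·0.82^12·0.18^9 = 293930·0.0924201·1.98359e-07 = 0.00538844
0.00285587 / 0.000426775 ≈ 6.692

6.692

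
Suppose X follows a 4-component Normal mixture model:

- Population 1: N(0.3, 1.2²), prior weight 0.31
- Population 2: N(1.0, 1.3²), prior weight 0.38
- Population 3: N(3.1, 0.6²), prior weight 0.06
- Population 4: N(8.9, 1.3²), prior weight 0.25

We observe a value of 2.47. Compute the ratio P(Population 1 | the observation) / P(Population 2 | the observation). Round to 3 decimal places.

0.327

Only the two components matter; the odds are (π_i f_i(x)) / (π_j f_j(x)).
Normal densities:
  p_1 = (1/(1.2·√(2π)))·exp(−(2.47−0.3)²/(2·1.2²)) = 0.332452·exp(-1.63503) = 0.06481
  p_2 = (1/(1.3·√(2π)))·exp(−(2.47−1.0)²/(2·1.3²)) = 0.306879·exp(-0.63932) = 0.161925
  p_3 = (1/(0.6·√(2π)))·exp(−(2.47−3.1)²/(2·0.6²)) = 0.664904·exp(-0.55125) = 0.383137
  p_4 = (1/(1.3·√(2π)))·exp(−(2.47−8.9)²/(2·1.3²)) = 0.306879·exp(-12.23222) = 1.49479e-06
Odds = (0.31/0.38) × (0.06481/0.161925) = 0.815789 × 0.400247 ≈ 0.327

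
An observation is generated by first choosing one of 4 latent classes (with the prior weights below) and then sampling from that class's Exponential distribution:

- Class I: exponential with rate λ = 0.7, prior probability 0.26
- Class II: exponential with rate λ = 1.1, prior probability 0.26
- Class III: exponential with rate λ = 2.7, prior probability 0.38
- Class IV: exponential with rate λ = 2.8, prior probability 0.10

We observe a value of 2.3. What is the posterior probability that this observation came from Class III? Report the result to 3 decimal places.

The responsibility of component k is π_k f_k(x) divided by Σ_j π_j f_j(x).
Evaluate each component's likelihood at the observed value:
  f_I = 0.7·e^(−0.7·2.3) = 0.7·e^(−1.6100) = 0.139921
  f_II = 1.1·e^(−1.1·2.3) = 1.1·e^(−2.5300) = 0.0876249
  f_III = 2.7·e^(−2.7·2.3) = 2.7·e^(−6.2100) = 0.00542494
  f_IV = 2.8·e^(−2.8·2.3) = 2.8·e^(−6.4400) = 0.00446994
Prior × likelihood for each component:
  π_I·f_I = 0.26 × 0.139921 = 0.0363795
  π_II·f_II = 0.26 × 0.0876249 = 0.0227825
  π_III·f_III = 0.38 × 0.00542494 = 0.00206148
  π_IV·f_IV = 0.10 × 0.00446994 = 0.000446994
Normaliser: 0.0363795 + 0.0227825 + 0.00206148 + 0.000446994 = 0.0616705
P(Class III | 2.3) = 0.00206148 / 0.0616705 ≈ 0.033

0.033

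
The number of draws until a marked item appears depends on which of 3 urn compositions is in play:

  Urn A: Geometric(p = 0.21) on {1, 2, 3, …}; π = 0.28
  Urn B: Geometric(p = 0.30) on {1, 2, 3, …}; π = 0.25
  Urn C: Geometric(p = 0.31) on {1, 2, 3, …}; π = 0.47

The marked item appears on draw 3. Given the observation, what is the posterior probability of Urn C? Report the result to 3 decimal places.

0.486

By Bayes' theorem, P(k | x) = π_k f_k(x) / Σ_j π_j f_j(x).
Evaluate each component's likelihood at the observed value:
  L_A = 0.21·(1−0.21)^2 = 0.21·0.6241 = 0.131061
  L_B = 0.30·(1−0.30)^2 = 0.30·0.49 = 0.147
  L_C = 0.31·(1−0.31)^2 = 0.31·0.4761 = 0.147591
Multiply by the mixture weights:
  π_A·L_A = 0.28 × 0.131061 = 0.0366971
  π_B·L_B = 0.25 × 0.147 = 0.03675
  π_C·L_C = 0.47 × 0.147591 = 0.0693678
Marginal: 0.0366971 + 0.03675 + 0.0693678 = 0.142815
P(Urn C | the observation) = 0.0693678 / 0.142815 ≈ 0.486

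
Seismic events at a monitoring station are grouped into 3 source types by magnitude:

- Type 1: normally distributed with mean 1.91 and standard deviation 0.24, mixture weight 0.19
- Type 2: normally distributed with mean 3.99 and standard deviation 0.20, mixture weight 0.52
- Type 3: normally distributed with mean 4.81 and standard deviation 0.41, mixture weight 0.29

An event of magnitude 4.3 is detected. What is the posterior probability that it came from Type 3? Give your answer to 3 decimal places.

0.294

By Bayes' theorem, P(k | x) = w_k f_k(x) / Σ_j w_j f_j(x).
Evaluate each component's likelihood at the observed value:
  f_1 = 4.85908e-22
  f_2 = 0.600045
  f_3 = 0.448886
Unnormalised posteriors:
  w_1·f_1 = 0.19 × 4.85908e-22 = 9.23225e-23
  w_2·f_2 = 0.52 × 0.600045 = 0.312023
  w_3·f_3 = 0.29 × 0.448886 = 0.130177
Sum: 9.23225e-23 + 0.312023 + 0.130177 = 0.4422
So the posterior for Type 3 is 0.130177 / 0.4422 ≈ 0.294.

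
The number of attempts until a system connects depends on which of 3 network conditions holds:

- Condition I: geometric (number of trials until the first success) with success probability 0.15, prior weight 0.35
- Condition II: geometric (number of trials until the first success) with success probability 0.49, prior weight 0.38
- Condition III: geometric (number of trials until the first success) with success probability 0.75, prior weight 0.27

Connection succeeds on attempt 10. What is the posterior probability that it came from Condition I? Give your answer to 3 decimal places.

0.965

P(component k | x) = π_k·f_k(x) / marginal(x), where marginal(x) = Σ_j π_j·f_j(x).
Component likelihoods at x = 10:
  f_I = 0.15·(1−0.15)^9 = 0.15·0.231617 = 0.0347425
  f_II = 0.49·(1−0.49)^9 = 0.49·0.00233417 = 0.00114374
  f_III = 0.75·(1−0.75)^9 = 0.75·3.8147e-06 = 2.86102e-06
Multiply by the mixture weights:
  π_I·f_I = 0.35 × 0.0347425 = 0.0121599
  π_II·f_II = 0.38 × 0.00114374 = 0.000434622
  π_III·f_III = 0.27 × 2.86102e-06 = 7.72476e-07
Evidence: 0.0121599 + 0.000434622 + 7.72476e-07 = 0.0125953
So the posterior for Condition I is 0.0121599 / 0.0125953 ≈ 0.965.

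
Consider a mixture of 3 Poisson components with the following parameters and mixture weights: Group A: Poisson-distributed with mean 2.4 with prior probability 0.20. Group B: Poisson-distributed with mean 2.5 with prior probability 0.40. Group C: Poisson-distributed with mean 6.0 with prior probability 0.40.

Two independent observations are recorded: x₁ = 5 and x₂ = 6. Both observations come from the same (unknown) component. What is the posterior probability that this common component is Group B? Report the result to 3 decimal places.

By Bayes' theorem, P(k | x) = P(Z=k) f_k(x) / Σ_j P(Z=j) f_j(x).
Since both observations come from the same component, the likelihood for component k is f_k(x₁)·f_k(x₂).
  p_A = [e^(−2.4)·2.4^5/5! = 0.0601961] × [0.0240784] = 0.00144943
  p_B = [e^(−2.5)·2.5^5/5! = 0.0668009] × [0.0278337] = 0.00185932
  p_C = [e^(−6.0)·6.0^5/5! = 0.160623] × [0.160623] = 0.0257998
Prior × likelihood for each component:
  P(Z=A)·p_A = 0.20 × 0.00144943 = 0.000289885
  P(Z=B)·p_B = 0.40 × 0.00185932 = 0.000743728
  P(Z=C)·p_C = 0.40 × 0.0257998 = 0.0103199
Evidence: 0.000289885 + 0.000743728 + 0.0103199 = 0.0113535
P(Group B | x) = 0.000743728 / 0.0113535 ≈ 0.066

0.066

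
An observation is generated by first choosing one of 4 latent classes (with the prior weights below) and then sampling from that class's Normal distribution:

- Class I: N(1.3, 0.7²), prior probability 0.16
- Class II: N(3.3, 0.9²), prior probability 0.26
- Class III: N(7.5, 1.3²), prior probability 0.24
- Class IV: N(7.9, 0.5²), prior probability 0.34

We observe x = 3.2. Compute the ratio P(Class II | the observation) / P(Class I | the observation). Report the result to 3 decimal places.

49.984

Posterior odds = (w_i f_i(x)) / (w_j f_j(x)); the normalising sum cancels.
Normal densities:
  L_I = 0.0143223
  L_II = 0.440541
  L_III = 0.0012918
  L_IV = 5.18573e-20
0.114541 / 0.00229157 ≈ 49.984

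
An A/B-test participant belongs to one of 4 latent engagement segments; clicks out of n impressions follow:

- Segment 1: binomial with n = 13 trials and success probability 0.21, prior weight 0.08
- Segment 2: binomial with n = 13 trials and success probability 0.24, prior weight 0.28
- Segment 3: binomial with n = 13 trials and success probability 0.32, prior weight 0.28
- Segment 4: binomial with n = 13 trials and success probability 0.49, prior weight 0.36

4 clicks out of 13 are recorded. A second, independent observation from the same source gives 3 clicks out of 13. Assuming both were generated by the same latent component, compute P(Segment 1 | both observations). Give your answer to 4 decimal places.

The responsibility of component k is π_k f_k(x) divided by Σ_j π_j f_j(x).
Since both observations come from the same component, the likelihood for component k is f_k(x₁)·f_k(x₂).
  f_1 = [C(13,4)·0.21^4·0.79^9 = 715·0.00194481·0.119852 = 0.166658] × [0.250781] = 0.0417948
  f_2 = [C(13,4)·0.24^4·0.76^9 = 715·0.00331776·0.0845906 = 0.200666] × [0.254177] = 0.0510046
  f_3 = [C(13,4)·0.32^4·0.68^9 = 715·0.0104858·0.0310871 = 0.23307] × [0.198109] = 0.0461733
  f_4 = [C(13,4)·0.49^4·0.51^9 = 715·0.057648·0.00233417 = 0.0962104] × [0.0400549] = 0.0038537
Prior × likelihood for each component:
  π_1·f_1 = 0.08 × 0.0417948 = 0.00334358
  π_2·f_2 = 0.28 × 0.0510046 = 0.0142813
  π_3·f_3 = 0.28 × 0.0461733 = 0.0129285
  π_4·f_4 = 0.36 × 0.0038537 = 0.00138733
Marginal: 0.00334358 + 0.0142813 + 0.0129285 + 0.00138733 = 0.0319407
Responsibility of Segment 1: 0.00334358 / 0.0319407 ≈ 0.1047

0.1047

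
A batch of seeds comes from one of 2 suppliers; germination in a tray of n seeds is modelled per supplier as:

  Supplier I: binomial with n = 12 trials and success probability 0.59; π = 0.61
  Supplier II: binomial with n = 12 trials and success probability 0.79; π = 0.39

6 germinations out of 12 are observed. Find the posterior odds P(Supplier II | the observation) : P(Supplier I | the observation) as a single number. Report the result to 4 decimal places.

Since P(k|x) ∝ π_k f_k(x), the posterior odds are π_i f_i(x) / (π_j f_j(x)).
Component likelihoods at x = 6 germinations out of 12:
  L_I = 0.185134
  L_II = 0.0192642
Posterior odds = (π_II·L_II) / (π_I·L_I) = (0.39·0.0192642) / (0.61·0.185134) = 0.00751303 / 0.112932 ≈ 0.0665

0.0665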